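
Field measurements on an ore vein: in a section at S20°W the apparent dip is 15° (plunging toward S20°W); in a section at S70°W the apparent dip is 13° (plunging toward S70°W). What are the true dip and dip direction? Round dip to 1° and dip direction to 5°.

true dip 16°, dip direction 215°

Each apparent-dip line lies in the plane. As unit vectors (x east, y north, z up), v₁ plunges 15°→S20°W and v₂ plunges 13°→S70°W.
n = v₁ × v₂ = (-0.118, -0.163, 0.721) (taken with n_z > 0).
True dip = arccos(n_z / |n|) = arccos(0.9633) = 15.6°.
Dip direction = azimuth of (n_x, n_y) = atan2(-0.118, -0.163) = 216°.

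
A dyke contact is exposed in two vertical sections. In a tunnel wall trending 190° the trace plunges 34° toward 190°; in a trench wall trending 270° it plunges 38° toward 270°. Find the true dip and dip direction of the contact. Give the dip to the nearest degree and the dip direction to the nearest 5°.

true dip 44°, dip direction 235°

Represent each trace as a vector plunging at its apparent dip toward its trend (east-north-up frame): v₁ = (-0.144, -0.816, -0.559), v₂ = (-0.788, -0.000, -0.616).
The plane normal is n = v₁ × v₂ ∝ (-0.503, -0.352, 0.643).
Dip δ = arctan(|n_h|/n_z) = arctan(0.614/0.643) = 43.6°.
Dip direction = azimuth of (n_x, n_y) = atan2(-0.503, -0.352) = 235°.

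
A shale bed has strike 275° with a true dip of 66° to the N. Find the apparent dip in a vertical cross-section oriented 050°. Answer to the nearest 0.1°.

The section lies 45° from the strike.
tan α = tan 66° × sin 45° = 2.2460 × 0.7071 = 1.5882
apparent dip = arctan 1.5882 = 57.80°

57.8°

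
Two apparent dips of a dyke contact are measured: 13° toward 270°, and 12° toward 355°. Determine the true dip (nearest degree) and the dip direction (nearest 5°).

Represent each trace as a vector plunging at its apparent dip toward its trend (east-north-up frame): v₁ = (-0.974, -0.000, -0.225), v₂ = (-0.085, 0.974, -0.208).
Cross product v₁ × v₂ gives the pole to the plane: n ∝ (-0.219, 0.183, 0.949).
tan δ = √(n_x²+n_y²)/n_z = 0.286/0.949, so δ = 16.8°.
The horizontal component of n points toward azimuth atan2(n_x, n_y) = 310°, the dip direction.

true dip 17°, dip direction 310°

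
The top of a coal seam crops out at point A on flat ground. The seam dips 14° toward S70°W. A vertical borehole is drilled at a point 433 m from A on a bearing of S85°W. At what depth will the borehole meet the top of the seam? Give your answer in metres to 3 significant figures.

104 m

The hole lies 15° from the dip direction, so the down-dip offset is 433 × cos 15° = 418.25 m.
Depth = down-dip offset × tan(dip) = 418.25 × tan 14° = 418.25 × 0.2493
Depth = 104.28 m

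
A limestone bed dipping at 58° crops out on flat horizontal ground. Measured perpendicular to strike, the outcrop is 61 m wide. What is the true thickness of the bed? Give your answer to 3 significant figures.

True thickness t = w · sin(dip) = 61 × sin 58°
t = 61 × 0.8480 = 51.731 m

51.7 m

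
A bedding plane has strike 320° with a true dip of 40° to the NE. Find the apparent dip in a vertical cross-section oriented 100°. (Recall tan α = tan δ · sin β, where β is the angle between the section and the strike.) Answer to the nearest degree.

28°

The strike is 320° and the section trends 100°; the acute angle between them is β = 40°.
tan α = tan 40° × sin 40° = 0.8391 × 0.6428 = 0.5394
α = arctan(0.5394) = 28.34°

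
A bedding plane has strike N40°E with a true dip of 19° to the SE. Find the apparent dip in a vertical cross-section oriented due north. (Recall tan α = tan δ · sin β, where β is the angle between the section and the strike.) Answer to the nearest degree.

12°

The strike is N40°E and the section trends due north; the acute angle between them is β = 40°.
tan α = tan 19° × sin 40° = 0.3443 × 0.6428 = 0.2213
α = arctan(0.2213) = 12.48°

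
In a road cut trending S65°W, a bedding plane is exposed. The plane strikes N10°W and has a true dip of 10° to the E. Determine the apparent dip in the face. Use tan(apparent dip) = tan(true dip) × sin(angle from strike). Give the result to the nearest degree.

Angle between strike (N10°W) and section (S65°W): β = 75°.
tan(apparent dip) = tan 10° · sin 75° = 0.1703
apparent dip = arctan 0.1703 = 9.67°

10°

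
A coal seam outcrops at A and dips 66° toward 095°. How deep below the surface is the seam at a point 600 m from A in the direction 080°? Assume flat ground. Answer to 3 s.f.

1300 m

The hole lies 15° from the dip direction, so the down-dip offset is 600 × cos 15° = 579.56 m.
Depth = down-dip offset × tan(dip) = 579.56 × tan 66° = 579.56 × 2.2460
Depth = 1301.70 m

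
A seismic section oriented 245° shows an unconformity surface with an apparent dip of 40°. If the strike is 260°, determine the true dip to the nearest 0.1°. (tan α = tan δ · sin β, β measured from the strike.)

72.9°

The section is 15° from the strike.
tan δ = tan α / sin β = tan 40° / sin 15° = 0.8391 / 0.2588 = 3.2420
δ = arctan(3.2420) = 72.86°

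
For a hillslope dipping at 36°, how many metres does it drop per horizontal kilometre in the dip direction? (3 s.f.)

drop per km = 1000 × tan 36° = 1000 × 0.7265

727 m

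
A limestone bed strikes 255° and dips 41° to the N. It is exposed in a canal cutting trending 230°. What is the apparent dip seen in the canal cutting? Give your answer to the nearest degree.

20°

Angle between strike (255°) and section (230°): β = 25°.
tan α = tan 41° × sin 25° = 0.8693 × 0.4226 = 0.3674
α = arctan(0.3674) = 20.17°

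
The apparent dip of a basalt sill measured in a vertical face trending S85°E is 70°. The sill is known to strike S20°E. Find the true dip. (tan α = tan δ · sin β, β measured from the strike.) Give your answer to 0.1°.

The section is 65° from the strike.
tan(true dip) = tan 70° / sin 65° = 3.0315
true dip = arctan 3.0315 = 71.74°

71.7°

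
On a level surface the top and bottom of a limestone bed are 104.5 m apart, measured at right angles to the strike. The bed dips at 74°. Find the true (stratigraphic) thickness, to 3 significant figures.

100 m

True thickness t = w · sin(dip) = 104.5 × sin 74°
t = 104.5 × 0.9613 = 100.452 m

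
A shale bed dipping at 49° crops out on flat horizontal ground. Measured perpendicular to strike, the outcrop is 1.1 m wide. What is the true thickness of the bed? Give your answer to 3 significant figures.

0.830 m

True thickness t = w · sin(dip) = 1.1 × sin 49°
t = 1.1 × 0.7547 = 0.830 m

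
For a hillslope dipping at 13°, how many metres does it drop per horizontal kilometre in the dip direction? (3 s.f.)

231 m

drop per km = 1000 × tan 13° = 1000 × 0.2309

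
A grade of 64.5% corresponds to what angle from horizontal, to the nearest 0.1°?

tan θ = 64.5/100 = 0.6450
θ = arctan(0.6450) = 32.82°

32.8°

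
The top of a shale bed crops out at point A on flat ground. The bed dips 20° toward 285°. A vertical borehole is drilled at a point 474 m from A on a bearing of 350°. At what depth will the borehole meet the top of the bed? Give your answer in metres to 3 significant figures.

The hole lies 65° from the dip direction, so the down-dip offset is 474 × cos 65° = 200.32 m.
Depth = down-dip offset × tan(dip) = 200.32 × tan 20° = 200.32 × 0.3640
Depth = 72.91 m

72.9 m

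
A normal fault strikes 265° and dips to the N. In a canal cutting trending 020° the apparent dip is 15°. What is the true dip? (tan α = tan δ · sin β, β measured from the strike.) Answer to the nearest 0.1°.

16.5°

β = acute angle between strike 265° and section 020° = 65°.
tan δ = tan α / sin β = tan 15° / sin 65° = 0.2679 / 0.9063 = 0.2956
true dip = arctan 0.2956 = 16.47°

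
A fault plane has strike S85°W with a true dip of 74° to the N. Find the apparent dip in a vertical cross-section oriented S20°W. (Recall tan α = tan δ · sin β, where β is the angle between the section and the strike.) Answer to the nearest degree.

Angle between strike (S85°W) and section (S20°W): β = 65°.
tan(apparent dip) = tan 74° · sin 65° = 3.1607
apparent dip = arctan 3.1607 = 72.44°

72°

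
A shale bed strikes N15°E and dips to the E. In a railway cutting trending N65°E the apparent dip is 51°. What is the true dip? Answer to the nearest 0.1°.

The section is 50° from the strike.
tan(true dip) = tan 51° / sin 50° = 1.6120
δ = arctan(1.6120) = 58.19°

58.2°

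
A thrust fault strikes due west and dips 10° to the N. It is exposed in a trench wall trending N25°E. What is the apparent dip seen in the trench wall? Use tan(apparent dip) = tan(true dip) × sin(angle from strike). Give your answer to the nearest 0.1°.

The section lies 65° from the strike.
tan α = tan 10° × sin 65° = 0.1763 × 0.9063 = 0.1598
α = arctan(0.1598) = 9.08°

9.1°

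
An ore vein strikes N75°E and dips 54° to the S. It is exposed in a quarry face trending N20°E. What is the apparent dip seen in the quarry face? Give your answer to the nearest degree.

Angle between strike (N75°E) and section (N20°E): β = 55°.
tan α = tan 54° × sin 55° = 1.3764 × 0.8192 = 1.1275
apparent dip = arctan 1.1275 = 48.43°

48°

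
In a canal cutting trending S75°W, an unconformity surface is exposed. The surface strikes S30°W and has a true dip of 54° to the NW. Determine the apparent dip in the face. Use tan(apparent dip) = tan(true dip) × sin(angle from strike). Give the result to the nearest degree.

44°

Angle between strike (S30°W) and section (S75°W): β = 45°.
tan(apparent dip) = tan 54° · sin 45° = 0.9732
α = arctan(0.9732) = 44.22°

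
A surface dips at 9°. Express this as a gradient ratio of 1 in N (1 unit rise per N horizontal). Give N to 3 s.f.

1 : N means tan θ = 1/N, so N = 1/tan 9° = 1/0.1584

1 in 6.31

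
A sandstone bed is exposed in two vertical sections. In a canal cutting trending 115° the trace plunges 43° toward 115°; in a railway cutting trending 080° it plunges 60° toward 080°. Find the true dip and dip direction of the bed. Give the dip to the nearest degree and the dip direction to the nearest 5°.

true dip 63°, dip direction 055°

The two traces are lines in the plane: v₁ = (sin 115°·cos 43°, cos 115°·cos 43°, −sin 43°), v₂ = (sin 80°·cos 60°, cos 80°·cos 60°, −sin 60°).
Cross product v₁ × v₂ gives the pole to the plane: n ∝ (0.327, 0.238, 0.210).
tan δ = √(n_x²+n_y²)/n_z = 0.404/0.210, so δ = 62.6°.
Dip direction = azimuth of (n_x, n_y) = atan2(0.327, 0.238) = 54°.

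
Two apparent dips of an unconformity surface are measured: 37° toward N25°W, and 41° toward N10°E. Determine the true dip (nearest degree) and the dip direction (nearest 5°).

true dip 41°, dip direction 005°

Represent each trace as a vector plunging at its apparent dip toward its trend (east-north-up frame): v₁ = (-0.338, 0.724, -0.602), v₂ = (0.131, 0.743, -0.656).
n = v₁ × v₂ = (0.028, 0.300, 0.346) (taken with n_z > 0).
Dip δ = arctan(|n_h|/n_z) = arctan(0.302/0.346) = 41.1°.
The horizontal component of n points toward azimuth atan2(n_x, n_y) = 5°, the dip direction.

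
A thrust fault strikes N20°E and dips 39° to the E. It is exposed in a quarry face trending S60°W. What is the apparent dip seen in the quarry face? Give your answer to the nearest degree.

27°

The strike is N20°E and the section trends S60°W; the acute angle between them is β = 40°.
tan α = tan 39° × sin 40° = 0.8098 × 0.6428 = 0.5205
α = arctan(0.5205) = 27.50°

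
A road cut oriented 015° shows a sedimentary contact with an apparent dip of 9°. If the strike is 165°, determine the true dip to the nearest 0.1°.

17.6°

β = acute angle between strike 165° and section 015° = 30°.
tan(true dip) = tan 9° / sin 30° = 0.3168
true dip = arctan 0.3168 = 17.58°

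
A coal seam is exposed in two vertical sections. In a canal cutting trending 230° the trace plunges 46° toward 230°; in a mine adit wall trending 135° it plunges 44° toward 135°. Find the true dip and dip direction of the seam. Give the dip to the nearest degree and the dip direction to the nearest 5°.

true dip 56°, dip direction 185°

The two traces are lines in the plane: v₁ = (sin 230°·cos 46°, cos 230°·cos 46°, −sin 46°), v₂ = (sin 135°·cos 44°, cos 135°·cos 44°, −sin 44°).
n = v₁ × v₂ = (-0.056, -0.736, 0.498) (taken with n_z > 0).
True dip = arccos(n_z / |n|) = arccos(0.5594) = 56.0°.
Dip direction = azimuth of (n_x, n_y) = atan2(-0.056, -0.736) = 184°.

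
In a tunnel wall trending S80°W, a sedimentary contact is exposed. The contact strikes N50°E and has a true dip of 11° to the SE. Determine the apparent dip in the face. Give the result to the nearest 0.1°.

Angle between strike (N50°E) and section (S80°W): β = 30°.
tan α = tan 11° × sin 30° = 0.1944 × 0.5000 = 0.0972
α = arctan(0.0972) = 5.55°

5.6°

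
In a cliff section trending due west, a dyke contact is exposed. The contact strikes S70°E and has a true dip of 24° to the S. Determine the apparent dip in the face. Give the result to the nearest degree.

The strike is S70°E and the section trends due west; the acute angle between them is β = 20°.
tan(apparent dip) = tan 24° · sin 20° = 0.1523
apparent dip = arctan 0.1523 = 8.66°

9°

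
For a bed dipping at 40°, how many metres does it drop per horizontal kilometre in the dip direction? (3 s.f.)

drop per km = 1000 × tan 40° = 1000 × 0.8391

839 m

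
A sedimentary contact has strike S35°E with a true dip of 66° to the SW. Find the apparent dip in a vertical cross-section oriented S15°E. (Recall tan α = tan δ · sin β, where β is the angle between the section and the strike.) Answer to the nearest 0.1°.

The section lies 20° from the strike.
tan α = tan 66° × sin 20° = 2.2460 × 0.3420 = 0.7682
α = arctan(0.7682) = 37.53°

37.5°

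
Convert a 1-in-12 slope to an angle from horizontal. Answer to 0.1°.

tan θ = 1/12 = 0.0833
θ = arctan(0.0833) = 4.76°

4.8°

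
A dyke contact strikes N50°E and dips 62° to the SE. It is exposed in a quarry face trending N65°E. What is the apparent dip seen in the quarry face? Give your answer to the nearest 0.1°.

26.0°

The strike is N50°E and the section trends N65°E; the acute angle between them is β = 15°.
tan α = tan 62° × sin 15° = 1.8807 × 0.2588 = 0.4868
α = arctan(0.4868) = 25.96°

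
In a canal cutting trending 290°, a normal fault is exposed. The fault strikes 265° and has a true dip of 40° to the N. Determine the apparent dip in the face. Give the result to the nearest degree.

20°

The section lies 25° from the strike.
tan(apparent dip) = tan 40° · sin 25° = 0.3546
α = arctan(0.3546) = 19.53°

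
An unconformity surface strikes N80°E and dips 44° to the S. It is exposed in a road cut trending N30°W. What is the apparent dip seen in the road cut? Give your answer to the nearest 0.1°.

42.2°

The section lies 70° from the strike.
tan(apparent dip) = tan 44° · sin 70° = 0.9075
α = arctan(0.9075) = 42.22°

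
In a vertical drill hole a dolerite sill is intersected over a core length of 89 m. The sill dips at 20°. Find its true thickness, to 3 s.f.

83.6 m

True thickness t = h · cos(dip) = 89 × cos 20°
t = 89 × 0.9397 = 83.633 m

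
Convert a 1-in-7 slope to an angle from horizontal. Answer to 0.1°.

tan θ = 1/7 = 0.1429
θ = arctan(0.1429) = 8.13°

8.1°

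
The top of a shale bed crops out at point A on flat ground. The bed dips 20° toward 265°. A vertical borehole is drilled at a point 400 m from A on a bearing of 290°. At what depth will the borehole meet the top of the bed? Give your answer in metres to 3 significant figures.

132 m

The hole lies 25° from the dip direction, so the down-dip offset is 400 × cos 25° = 362.52 m.
Depth = down-dip offset × tan(dip) = 362.52 × tan 20° = 362.52 × 0.3640
Depth = 131.95 m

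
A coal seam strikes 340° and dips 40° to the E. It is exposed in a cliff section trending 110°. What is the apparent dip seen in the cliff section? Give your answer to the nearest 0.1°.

32.7°

The strike is 340° and the section trends 110°; the acute angle between them is β = 50°.
tan α = tan 40° × sin 50° = 0.8391 × 0.7660 = 0.6428
α = arctan(0.6428) = 32.73°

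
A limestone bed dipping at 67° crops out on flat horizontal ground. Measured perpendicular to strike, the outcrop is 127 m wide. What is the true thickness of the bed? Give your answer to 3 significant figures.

True thickness t = w · sin(dip) = 127 × sin 67°
t = 127 × 0.9205 = 116.904 m

117 m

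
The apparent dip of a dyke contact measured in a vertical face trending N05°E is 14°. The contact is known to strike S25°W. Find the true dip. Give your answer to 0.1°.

36.1°

β = acute angle between strike S25°W and section N05°E = 20°.
tan(true dip) = tan 14° / sin 20° = 0.7290
δ = arctan(0.7290) = 36.09°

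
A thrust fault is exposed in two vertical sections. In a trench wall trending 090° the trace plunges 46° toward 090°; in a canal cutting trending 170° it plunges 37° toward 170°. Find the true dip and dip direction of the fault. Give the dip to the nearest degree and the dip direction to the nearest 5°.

true dip 50°, dip direction 120°

Represent each trace as a vector plunging at its apparent dip toward its trend (east-north-up frame): v₁ = (0.695, 0.000, -0.719), v₂ = (0.139, -0.787, -0.602).
n = v₁ × v₂ = (0.566, -0.318, 0.546) (taken with n_z > 0).
tan δ = √(n_x²+n_y²)/n_z = 0.649/0.546, so δ = 49.9°.
Dip direction = atan2(0.566, -0.318) = 119° (azimuth of n's horizontal projection).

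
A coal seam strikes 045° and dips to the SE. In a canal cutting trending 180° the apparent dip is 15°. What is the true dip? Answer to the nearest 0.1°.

β = acute angle between strike 045° and section 180° = 45°.
tan(true dip) = tan 15° / sin 45° = 0.3789
true dip = arctan 0.3789 = 20.75°

20.8°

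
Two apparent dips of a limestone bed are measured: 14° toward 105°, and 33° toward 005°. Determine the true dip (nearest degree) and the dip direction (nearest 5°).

The two traces are lines in the plane: v₁ = (sin 105°·cos 14°, cos 105°·cos 14°, −sin 14°), v₂ = (sin 5°·cos 33°, cos 5°·cos 33°, −sin 33°).
n = v₁ × v₂ = (0.339, 0.493, 0.801) (taken with n_z > 0).
tan δ = √(n_x²+n_y²)/n_z = 0.598/0.801, so δ = 36.7°.
Dip direction = azimuth of (n_x, n_y) = atan2(0.339, 0.493) = 35°.

true dip 37°, dip direction 035°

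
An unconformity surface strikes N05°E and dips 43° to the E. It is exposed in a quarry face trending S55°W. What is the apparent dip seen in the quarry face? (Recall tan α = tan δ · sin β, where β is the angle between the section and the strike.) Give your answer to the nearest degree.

36°

The strike is N05°E and the section trends S55°W; the acute angle between them is β = 50°.
tan α = tan 43° × sin 50° = 0.9325 × 0.7660 = 0.7143
apparent dip = arctan 0.7143 = 35.54°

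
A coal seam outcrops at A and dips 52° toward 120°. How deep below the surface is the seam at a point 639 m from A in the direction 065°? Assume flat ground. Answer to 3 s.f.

469 m

The hole lies 55° from the dip direction, so the down-dip offset is 639 × cos 55° = 366.52 m.
Depth = down-dip offset × tan(dip) = 366.52 × tan 52° = 366.52 × 1.2799
Depth = 469.12 m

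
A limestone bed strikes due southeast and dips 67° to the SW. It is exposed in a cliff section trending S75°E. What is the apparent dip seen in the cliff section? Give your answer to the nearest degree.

50°

The strike is due southeast and the section trends S75°E; the acute angle between them is β = 30°.
tan(apparent dip) = tan 67° · sin 30° = 1.1779
apparent dip = arctan 1.1779 = 49.67°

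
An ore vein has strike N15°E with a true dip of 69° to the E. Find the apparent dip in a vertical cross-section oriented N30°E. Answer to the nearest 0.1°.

34.0°

Angle between strike (N15°E) and section (N30°E): β = 15°.
tan α = tan 69° × sin 15° = 2.6051 × 0.2588 = 0.6742
α = arctan(0.6742) = 33.99°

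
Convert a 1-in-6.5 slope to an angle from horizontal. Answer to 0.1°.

tan θ = 1/6.5 = 0.1538
θ = arctan(0.1538) = 8.75°

8.7°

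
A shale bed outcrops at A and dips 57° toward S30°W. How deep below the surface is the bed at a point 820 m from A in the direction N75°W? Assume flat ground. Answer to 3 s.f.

The hole lies 75° from the dip direction, so the down-dip offset is 820 × cos 75° = 212.23 m.
Depth = down-dip offset × tan(dip) = 212.23 × tan 57° = 212.23 × 1.5399
Depth = 326.81 m

327 m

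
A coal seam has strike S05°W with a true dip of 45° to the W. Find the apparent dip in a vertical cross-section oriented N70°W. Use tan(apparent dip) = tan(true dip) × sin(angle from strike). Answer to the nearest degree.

44°

The section lies 75° from the strike.
tan α = tan 45° × sin 75° = 1.0000 × 0.9659 = 0.9659
α = arctan(0.9659) = 44.01°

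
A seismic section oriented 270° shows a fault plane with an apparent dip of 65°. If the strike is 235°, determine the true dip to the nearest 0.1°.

75.0°

The section is 35° from the strike.
tan δ = tan α / sin β = tan 65° / sin 35° = 2.1445 / 0.5736 = 3.7388
δ = arctan(3.7388) = 75.03°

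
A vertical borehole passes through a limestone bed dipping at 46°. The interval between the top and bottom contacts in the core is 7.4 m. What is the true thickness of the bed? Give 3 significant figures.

True thickness t = h · cos(dip) = 7.4 × cos 46°
t = 7.4 × 0.6947 = 5.140 m

5.14 m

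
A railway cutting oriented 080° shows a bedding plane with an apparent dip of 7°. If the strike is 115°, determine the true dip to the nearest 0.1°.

12.1°

The section is 35° from the strike.
tan(true dip) = tan 7° / sin 35° = 0.2141
δ = arctan(0.2141) = 12.08°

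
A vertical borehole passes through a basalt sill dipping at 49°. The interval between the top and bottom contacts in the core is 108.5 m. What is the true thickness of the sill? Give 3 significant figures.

71.2 m

True thickness t = h · cos(dip) = 108.5 × cos 49°
t = 108.5 × 0.6561 = 71.182 m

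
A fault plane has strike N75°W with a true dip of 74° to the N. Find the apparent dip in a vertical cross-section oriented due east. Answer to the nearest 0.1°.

Angle between strike (N75°W) and section (due east): β = 15°.
tan(apparent dip) = tan 74° · sin 15° = 0.9026
α = arctan(0.9026) = 42.07°

42.1°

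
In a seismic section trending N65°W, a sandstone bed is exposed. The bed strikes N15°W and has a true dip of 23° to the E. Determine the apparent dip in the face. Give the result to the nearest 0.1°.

18.0°

Angle between strike (N15°W) and section (N65°W): β = 50°.
tan α = tan 23° × sin 50° = 0.4245 × 0.7660 = 0.3252
apparent dip = arctan 0.3252 = 18.01°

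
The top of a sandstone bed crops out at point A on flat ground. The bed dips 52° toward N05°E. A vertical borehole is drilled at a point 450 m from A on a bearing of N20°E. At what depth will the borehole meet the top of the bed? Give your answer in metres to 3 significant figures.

The hole lies 15° from the dip direction, so the down-dip offset is 450 × cos 15° = 434.67 m.
Depth = down-dip offset × tan(dip) = 434.67 × tan 52° = 434.67 × 1.2799
Depth = 556.35 m

556 m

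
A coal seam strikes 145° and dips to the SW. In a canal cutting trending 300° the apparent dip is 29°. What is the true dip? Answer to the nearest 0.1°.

52.7°

The section is 25° from the strike.
tan(true dip) = tan 29° / sin 25° = 1.3116
δ = arctan(1.3116) = 52.68°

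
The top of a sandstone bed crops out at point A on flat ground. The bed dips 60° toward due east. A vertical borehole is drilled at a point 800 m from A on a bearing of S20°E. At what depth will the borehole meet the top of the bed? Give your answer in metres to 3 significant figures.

474 m

The hole lies 70° from the dip direction, so the down-dip offset is 800 × cos 70° = 273.62 m.
Depth = down-dip offset × tan(dip) = 273.62 × tan 60° = 273.62 × 1.7321
Depth = 473.92 m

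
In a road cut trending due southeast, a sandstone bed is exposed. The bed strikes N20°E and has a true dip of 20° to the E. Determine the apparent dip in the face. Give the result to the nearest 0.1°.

The section lies 65° from the strike.
tan(apparent dip) = tan 20° · sin 65° = 0.3299
apparent dip = arctan 0.3299 = 18.26°

18.3°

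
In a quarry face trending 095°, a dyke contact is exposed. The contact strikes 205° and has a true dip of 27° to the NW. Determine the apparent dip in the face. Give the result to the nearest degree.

26°

Angle between strike (205°) and section (095°): β = 70°.
tan α = tan 27° × sin 70° = 0.5095 × 0.9397 = 0.4788
α = arctan(0.4788) = 25.58°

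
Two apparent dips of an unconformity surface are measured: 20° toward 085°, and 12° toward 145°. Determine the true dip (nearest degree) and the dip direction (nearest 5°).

true dip 20°, dip direction 090°

Each apparent-dip line lies in the plane. As unit vectors (x east, y north, z up), v₁ plunges 20°→085° and v₂ plunges 12°→145°.
Cross product v₁ × v₂ gives the pole to the plane: n ∝ (0.291, -0.003, 0.796).
Dip δ = arctan(|n_h|/n_z) = arctan(0.291/0.796) = 20.1°.
Dip direction = azimuth of (n_x, n_y) = atan2(0.291, -0.003) = 91°.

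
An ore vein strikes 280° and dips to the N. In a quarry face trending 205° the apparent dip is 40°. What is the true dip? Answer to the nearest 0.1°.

41.0°

The section is 75° from the strike.
tan(true dip) = tan 40° / sin 75° = 0.8687
true dip = arctan 0.8687 = 40.98°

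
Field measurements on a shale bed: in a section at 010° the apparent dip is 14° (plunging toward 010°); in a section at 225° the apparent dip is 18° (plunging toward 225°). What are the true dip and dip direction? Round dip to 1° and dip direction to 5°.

true dip 44°, dip direction 295°

The two traces are lines in the plane: v₁ = (sin 10°·cos 14°, cos 10°·cos 14°, −sin 14°), v₂ = (sin 225°·cos 18°, cos 225°·cos 18°, −sin 18°).
Cross product v₁ × v₂ gives the pole to the plane: n ∝ (-0.458, 0.215, 0.529).
True dip = arccos(n_z / |n|) = arccos(0.7230) = 43.7°.
The horizontal component of n points toward azimuth atan2(n_x, n_y) = 295°, the dip direction.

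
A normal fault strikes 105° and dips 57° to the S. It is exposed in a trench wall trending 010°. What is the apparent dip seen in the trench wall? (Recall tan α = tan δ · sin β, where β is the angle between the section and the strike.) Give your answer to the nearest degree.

The section lies 85° from the strike.
tan(apparent dip) = tan 57° · sin 85° = 1.5340
α = arctan(1.5340) = 56.90°

57°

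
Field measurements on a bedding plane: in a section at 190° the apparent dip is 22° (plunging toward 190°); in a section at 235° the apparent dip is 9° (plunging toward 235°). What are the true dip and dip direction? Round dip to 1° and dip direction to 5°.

The two traces are lines in the plane: v₁ = (sin 190°·cos 22°, cos 190°·cos 22°, −sin 22°), v₂ = (sin 235°·cos 9°, cos 235°·cos 9°, −sin 9°).
Cross product v₁ × v₂ gives the pole to the plane: n ∝ (0.069, -0.278, 0.648).
Dip δ = arctan(|n_h|/n_z) = arctan(0.286/0.648) = 23.9°.
Dip direction = atan2(0.069, -0.278) = 166° (azimuth of n's horizontal projection).

true dip 24°, dip direction 165°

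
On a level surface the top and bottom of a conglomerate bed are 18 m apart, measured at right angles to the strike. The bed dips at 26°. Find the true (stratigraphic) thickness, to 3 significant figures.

True thickness t = w · sin(dip) = 18 × sin 26°
t = 18 × 0.4384 = 7.891 m

7.89 m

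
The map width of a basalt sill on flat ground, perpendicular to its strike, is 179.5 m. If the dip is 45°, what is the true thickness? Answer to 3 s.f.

True thickness t = w · sin(dip) = 179.5 × sin 45°
t = 179.5 × 0.7071 = 126.926 m

127 m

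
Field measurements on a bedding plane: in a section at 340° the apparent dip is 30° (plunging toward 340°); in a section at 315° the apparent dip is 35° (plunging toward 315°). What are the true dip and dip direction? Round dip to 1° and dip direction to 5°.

Represent each trace as a vector plunging at its apparent dip toward its trend (east-north-up frame): v₁ = (-0.296, 0.814, -0.500), v₂ = (-0.579, 0.579, -0.574).
n = v₁ × v₂ = (-0.177, 0.120, 0.300) (taken with n_z > 0).
True dip = arccos(n_z / |n|) = arccos(0.8142) = 35.5°.
The horizontal component of n points toward azimuth atan2(n_x, n_y) = 304°, the dip direction.

true dip 35°, dip direction 305°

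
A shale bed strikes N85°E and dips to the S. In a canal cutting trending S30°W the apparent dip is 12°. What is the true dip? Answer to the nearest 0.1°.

β = acute angle between strike N85°E and section S30°W = 55°.
tan(true dip) = tan 12° / sin 55° = 0.2595
δ = arctan(0.2595) = 14.55°

14.5°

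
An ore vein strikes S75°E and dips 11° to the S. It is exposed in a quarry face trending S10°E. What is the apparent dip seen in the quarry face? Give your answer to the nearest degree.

Angle between strike (S75°E) and section (S10°E): β = 65°.
tan(apparent dip) = tan 11° · sin 65° = 0.1762
α = arctan(0.1762) = 9.99°

10°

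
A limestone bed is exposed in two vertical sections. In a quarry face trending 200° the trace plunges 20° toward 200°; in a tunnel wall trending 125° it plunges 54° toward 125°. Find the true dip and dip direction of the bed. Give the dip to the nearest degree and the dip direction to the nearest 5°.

true dip 54°, dip direction 125°

The two traces are lines in the plane: v₁ = (sin 200°·cos 20°, cos 200°·cos 20°, −sin 20°), v₂ = (sin 125°·cos 54°, cos 125°·cos 54°, −sin 54°).
The plane normal is n = v₁ × v₂ ∝ (0.599, -0.425, 0.534).
True dip = arccos(n_z / |n|) = arccos(0.5878) = 54.0°.
Dip direction = atan2(0.599, -0.425) = 125° (azimuth of n's horizontal projection).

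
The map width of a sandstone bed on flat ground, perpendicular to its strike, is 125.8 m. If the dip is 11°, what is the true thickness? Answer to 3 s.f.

24.0 m

True thickness t = w · sin(dip) = 125.8 × sin 11°
t = 125.8 × 0.1908 = 24.004 m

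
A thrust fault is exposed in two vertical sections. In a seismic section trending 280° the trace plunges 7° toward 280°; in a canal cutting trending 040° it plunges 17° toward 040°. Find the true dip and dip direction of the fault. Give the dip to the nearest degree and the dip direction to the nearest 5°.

Each apparent-dip line lies in the plane. As unit vectors (x east, y north, z up), v₁ plunges 7°→280° and v₂ plunges 17°→040°.
The plane normal is n = v₁ × v₂ ∝ (-0.039, 0.361, 0.822).
tan δ = √(n_x²+n_y²)/n_z = 0.363/0.822, so δ = 23.8°.
Dip direction = atan2(-0.039, 0.361) = 354° (azimuth of n's horizontal projection).

true dip 24°, dip direction 355°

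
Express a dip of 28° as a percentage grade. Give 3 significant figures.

grade % = 100 × tan 28° = 100 × 0.5317

53.2%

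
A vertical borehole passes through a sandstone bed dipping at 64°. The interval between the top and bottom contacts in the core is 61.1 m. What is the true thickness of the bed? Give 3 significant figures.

26.8 m

True thickness t = h · cos(dip) = 61.1 × cos 64°
t = 61.1 × 0.4384 = 26.784 m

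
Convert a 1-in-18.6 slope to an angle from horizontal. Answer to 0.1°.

tan θ = 1/18.6 = 0.0538
θ = arctan(0.0538) = 3.08°

3.1°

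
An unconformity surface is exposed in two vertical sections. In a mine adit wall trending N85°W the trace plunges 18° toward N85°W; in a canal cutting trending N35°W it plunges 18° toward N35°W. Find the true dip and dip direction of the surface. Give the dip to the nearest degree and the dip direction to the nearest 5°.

true dip 20°, dip direction 300°

Represent each trace as a vector plunging at its apparent dip toward its trend (east-north-up frame): v₁ = (-0.947, 0.083, -0.309), v₂ = (-0.546, 0.779, -0.309).
Cross product v₁ × v₂ gives the pole to the plane: n ∝ (-0.215, 0.124, 0.693).
Dip δ = arctan(|n_h|/n_z) = arctan(0.248/0.693) = 19.7°.
The horizontal component of n points toward azimuth atan2(n_x, n_y) = 300°, the dip direction.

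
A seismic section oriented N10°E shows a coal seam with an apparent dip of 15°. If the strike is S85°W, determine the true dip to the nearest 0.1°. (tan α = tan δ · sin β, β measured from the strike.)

15.5°

The section is 75° from the strike.
tan δ = tan α / sin β = tan 15° / sin 75° = 0.2679 / 0.9659 = 0.2774
true dip = arctan 0.2774 = 15.50°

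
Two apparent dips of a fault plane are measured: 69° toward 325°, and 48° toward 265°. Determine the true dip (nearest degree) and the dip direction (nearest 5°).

Each apparent-dip line lies in the plane. As unit vectors (x east, y north, z up), v₁ plunges 69°→325° and v₂ plunges 48°→265°.
Cross product v₁ × v₂ gives the pole to the plane: n ∝ (-0.273, 0.470, 0.208).
True dip = arccos(n_z / |n|) = arccos(0.3572) = 69.1°.
The horizontal component of n points toward azimuth atan2(n_x, n_y) = 330°, the dip direction.

true dip 69°, dip direction 330°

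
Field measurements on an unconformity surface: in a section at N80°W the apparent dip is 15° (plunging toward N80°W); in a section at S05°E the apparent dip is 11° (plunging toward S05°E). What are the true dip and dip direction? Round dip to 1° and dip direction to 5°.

Each apparent-dip line lies in the plane. As unit vectors (x east, y north, z up), v₁ plunges 15°→N80°W and v₂ plunges 11°→S05°E.
n = v₁ × v₂ = (-0.285, -0.204, 0.916) (taken with n_z > 0).
Dip δ = arctan(|n_h|/n_z) = arctan(0.350/0.916) = 20.9°.
Dip direction = azimuth of (n_x, n_y) = atan2(-0.285, -0.204) = 234°.

true dip 21°, dip direction 235°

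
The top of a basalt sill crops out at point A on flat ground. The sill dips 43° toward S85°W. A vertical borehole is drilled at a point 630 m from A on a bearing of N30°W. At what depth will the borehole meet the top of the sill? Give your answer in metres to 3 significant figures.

The hole lies 65° from the dip direction, so the down-dip offset is 630 × cos 65° = 266.25 m.
Depth = down-dip offset × tan(dip) = 266.25 × tan 43° = 266.25 × 0.9325
Depth = 248.28 m

248 m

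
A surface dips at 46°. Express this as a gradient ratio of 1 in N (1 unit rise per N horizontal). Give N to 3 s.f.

1 : N means tan θ = 1/N, so N = 1/tan 46° = 1/1.0355

1 in 0.966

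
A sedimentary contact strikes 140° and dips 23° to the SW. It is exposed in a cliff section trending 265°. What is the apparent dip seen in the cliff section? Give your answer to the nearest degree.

Angle between strike (140°) and section (265°): β = 55°.
tan(apparent dip) = tan 23° · sin 55° = 0.3477
apparent dip = arctan 0.3477 = 19.17°

19°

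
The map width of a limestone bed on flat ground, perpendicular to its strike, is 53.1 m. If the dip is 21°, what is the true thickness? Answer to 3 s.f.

19.0 m

True thickness t = w · sin(dip) = 53.1 × sin 21°
t = 53.1 × 0.3584 = 19.029 m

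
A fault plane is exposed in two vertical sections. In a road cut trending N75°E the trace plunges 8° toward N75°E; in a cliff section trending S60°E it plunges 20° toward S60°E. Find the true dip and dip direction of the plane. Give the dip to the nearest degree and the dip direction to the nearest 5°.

The two traces are lines in the plane: v₁ = (sin 75°·cos 8°, cos 75°·cos 8°, −sin 8°), v₂ = (sin 120°·cos 20°, cos 120°·cos 20°, −sin 20°).
Cross product v₁ × v₂ gives the pole to the plane: n ∝ (0.153, -0.214, 0.658).
True dip = arccos(n_z / |n|) = arccos(0.9286) = 21.8°.
The horizontal component of n points toward azimuth atan2(n_x, n_y) = 144°, the dip direction.

true dip 22°, dip direction 145°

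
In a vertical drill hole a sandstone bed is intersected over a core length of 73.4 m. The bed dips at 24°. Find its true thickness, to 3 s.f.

67.1 m

True thickness t = h · cos(dip) = 73.4 × cos 24°
t = 73.4 × 0.9135 = 67.054 m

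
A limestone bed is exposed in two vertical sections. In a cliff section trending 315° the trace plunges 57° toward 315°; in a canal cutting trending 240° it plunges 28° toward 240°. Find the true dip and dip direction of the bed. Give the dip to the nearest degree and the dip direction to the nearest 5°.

Each apparent-dip line lies in the plane. As unit vectors (x east, y north, z up), v₁ plunges 57°→315° and v₂ plunges 28°→240°.
Cross product v₁ × v₂ gives the pole to the plane: n ∝ (-0.551, 0.460, 0.465).
tan δ = √(n_x²+n_y²)/n_z = 0.718/0.465, so δ = 57.1°.
Dip direction = atan2(-0.551, 0.460) = 310° (azimuth of n's horizontal projection).

true dip 57°, dip direction 310°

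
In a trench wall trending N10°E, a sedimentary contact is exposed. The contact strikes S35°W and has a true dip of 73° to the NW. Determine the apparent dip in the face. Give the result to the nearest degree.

54°

The section lies 25° from the strike.
tan(apparent dip) = tan 73° · sin 25° = 1.3823
α = arctan(1.3823) = 54.12°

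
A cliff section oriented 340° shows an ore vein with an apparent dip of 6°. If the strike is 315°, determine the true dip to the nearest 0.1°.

β = acute angle between strike 315° and section 340° = 25°.
tan δ = tan α / sin β = tan 6° / sin 25° = 0.1051 / 0.4226 = 0.2487
δ = arctan(0.2487) = 13.97°

14.0°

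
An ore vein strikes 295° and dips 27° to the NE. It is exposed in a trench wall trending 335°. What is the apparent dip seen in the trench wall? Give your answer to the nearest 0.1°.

The strike is 295° and the section trends 335°; the acute angle between them is β = 40°.
tan α = tan 27° × sin 40° = 0.5095 × 0.6428 = 0.3275
α = arctan(0.3275) = 18.13°

18.1°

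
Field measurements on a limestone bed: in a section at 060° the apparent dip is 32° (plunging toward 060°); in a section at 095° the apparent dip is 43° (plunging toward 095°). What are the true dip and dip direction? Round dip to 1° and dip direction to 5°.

Each apparent-dip line lies in the plane. As unit vectors (x east, y north, z up), v₁ plunges 32°→060° and v₂ plunges 43°→095°.
The plane normal is n = v₁ × v₂ ∝ (0.323, -0.115, 0.356).
tan δ = √(n_x²+n_y²)/n_z = 0.343/0.356, so δ = 43.9°.
The horizontal component of n points toward azimuth atan2(n_x, n_y) = 110°, the dip direction.

true dip 44°, dip direction 110°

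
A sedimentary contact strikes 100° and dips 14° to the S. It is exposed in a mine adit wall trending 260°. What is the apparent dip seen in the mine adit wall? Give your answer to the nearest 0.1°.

Angle between strike (100°) and section (260°): β = 20°.
tan(apparent dip) = tan 14° · sin 20° = 0.0853
apparent dip = arctan 0.0853 = 4.87°

4.9°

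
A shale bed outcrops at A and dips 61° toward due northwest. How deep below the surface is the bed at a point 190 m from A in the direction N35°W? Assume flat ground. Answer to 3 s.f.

338 m

The hole lies 10° from the dip direction, so the down-dip offset is 190 × cos 10° = 187.11 m.
Depth = down-dip offset × tan(dip) = 187.11 × tan 61° = 187.11 × 1.8040
Depth = 337.56 m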